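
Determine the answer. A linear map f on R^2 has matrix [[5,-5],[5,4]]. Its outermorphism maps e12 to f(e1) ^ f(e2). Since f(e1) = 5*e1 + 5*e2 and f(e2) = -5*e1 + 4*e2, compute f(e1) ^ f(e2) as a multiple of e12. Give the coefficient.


The outermorphism of a linear map f sends e1^e2 to f(e1)^f(e2).
f(e1) = 5*e1 + 5*e2
f(e2) = -5*e1 + 4*e2
f(e1) ^ f(e2) = (5*e1 + 5*e2) ^ (-5*e1 + 4*e2)
= 5*4*e12 + 5*(-5)*e21
= (20 - (-25))*e12
= 45*e12
Coefficient = 45


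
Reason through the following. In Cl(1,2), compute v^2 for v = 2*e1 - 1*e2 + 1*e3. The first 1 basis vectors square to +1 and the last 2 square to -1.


v^2 = sum of c_i^2 * e_i^2
Positive signature terms (e_i^2 = +1): 2^2 = 4
Negative signature terms (e_j^2 = -1): (-1)^2 + 1^2 = 2
v^2 = 4 - 2 = 2


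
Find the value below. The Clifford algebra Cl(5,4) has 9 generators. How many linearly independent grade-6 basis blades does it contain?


Number of grade-k basis blades in Cl(p,q) with n = p + q is C(n, k).
n = 5 + 4 = 9
C(9, 6) = 9! / (6! * 3!)
= 362880 / (720 * 6)
= 84


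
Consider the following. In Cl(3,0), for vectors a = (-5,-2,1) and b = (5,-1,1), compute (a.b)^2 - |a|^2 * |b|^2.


a . b = (-5)*5 + (-2)*(-1) + 1*1
= -25 + 2 + 1 = -22
|a|^2 = (-5)^2 + (-2)^2 + 1^2 = 30
|b|^2 = 5^2 + (-1)^2 + 1^2 = 27
(a.b)^2 = (-22)^2 = 484
|a|^2 * |b|^2 = 30 * 27 = 810
Result = 484 - 810 = -326


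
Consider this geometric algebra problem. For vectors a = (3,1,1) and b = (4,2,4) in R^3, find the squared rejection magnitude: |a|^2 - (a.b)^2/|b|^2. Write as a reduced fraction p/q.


|a|^2 = 3^2 + 1^2 + 1^2 = 11
|b|^2 = 4^2 + 2^2 + 4^2 = 36
a . b = 3*4 + 1*2 + 1*4 = 18
(a.b)^2 = 18^2 = 324
|rej|^2 = 11 - 324/36
= (396 - 324)/36
= 72/36
In lowest terms: 2/1


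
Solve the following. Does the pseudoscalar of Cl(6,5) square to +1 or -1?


The pseudoscalar I = e1...e_n (product of all n generators) of Cl(p,q) satisfies I^2 = (-1)^(q + n(n-1)/2).
p = 6, q = 5, n = p + q = 11
n(n-1)/2 = 11 * 10 / 2 = 55
Exponent = q + n(n-1)/2 = 5 + 55 = 60
I^2 = (-1)^60 = +1


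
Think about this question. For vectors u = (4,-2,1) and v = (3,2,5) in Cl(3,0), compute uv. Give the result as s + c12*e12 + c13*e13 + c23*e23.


In Cl(3,0): e_i^2 = 1, e_ie_j = -e_je_i for i != j.
Scalar part = u . v = 4*3 + (-2)*2 + 1*5
= 12 + (-4) + 5 = 13
e12 coeff = 4*2 - (-2)*3 = 8 - (-6) = 14
e13 coeff = 4*5 - 1*3 = 20 - 3 = 17
e23 coeff = (-2)*5 - 1*2 = -10 - 2 = -12
uv = 13 + 14*e12 + 17*e13 - 12*e23


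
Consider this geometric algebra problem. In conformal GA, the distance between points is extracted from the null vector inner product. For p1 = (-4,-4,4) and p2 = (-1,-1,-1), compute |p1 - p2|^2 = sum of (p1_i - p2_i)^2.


p1 - p2 = (-3, -3, 5)
|p1 - p2|^2 = (-3)^2 + (-3)^2 + 5^2
= 9 + 9 + 25
= 43


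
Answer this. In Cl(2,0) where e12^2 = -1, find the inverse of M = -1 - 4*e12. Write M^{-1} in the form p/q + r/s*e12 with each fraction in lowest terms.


M = -1 - 4*e12, where e12^2 = -1.
Since M commutes with its reverse ~M = a - b*e12, M * ~M = a^2 - b^2*e12^2 = a^2 + b^2.
So M^{-1} = ~M / (a^2 + b^2) = (a - b*e12)/(a^2 + b^2).
a^2 + b^2 = 1 + 16 = 17
Scalar part = -1/17 = -1/17
Bivector coeff = 4/17 = 4/17
M^{-1} = -1/17 + 4/17*e12


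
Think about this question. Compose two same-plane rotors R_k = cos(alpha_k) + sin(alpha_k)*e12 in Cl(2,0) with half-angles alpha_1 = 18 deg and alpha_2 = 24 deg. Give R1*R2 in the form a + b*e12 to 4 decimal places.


Same-plane rotors commute and their half-angles add:
R1*R2 = cos(a1 + a2) + sin(a1 + a2)*e12.
a1 + a2 = 18 + 24 = 42 deg
cos(42 deg) = 0.7431
sin(42 deg) = 0.6691
R1*R2 = 0.7431 + 0.6691*e12


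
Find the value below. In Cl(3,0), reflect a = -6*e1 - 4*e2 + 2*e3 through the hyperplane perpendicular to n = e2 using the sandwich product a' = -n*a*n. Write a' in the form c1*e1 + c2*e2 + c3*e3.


Reflection formula: a' = -n*a*n, with n = e2 (unit vector, n^2 = 1).
For reflection through hyperplane perp to e2:
The component along e2 flips sign, others stay.
a = (-6, -4, 2)
a' = (-6, 4, 2)
a' = -6*e1 + 4*e2 + 2*e3


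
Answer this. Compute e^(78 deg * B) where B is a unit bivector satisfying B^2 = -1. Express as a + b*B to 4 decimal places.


For a unit bivector B with B^2 = -1, the exponential series gives
e^(theta*B) = cos(theta) + sin(theta)*B (the GA analogue of Euler's formula).
theta = 78 degrees = 1.361357 rad
cos(78 deg) = 0.2079
sin(78 deg) = 0.9781
exp(theta*B) = 0.2079 + 0.9781*B


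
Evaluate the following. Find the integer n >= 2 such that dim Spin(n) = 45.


dim Spin(n) = dim so(n) = n(n-1)/2.
Solve n(n-1)/2 = 45, i.e. n^2 - n - 90 = 0.
Discriminant = 1 + 8*45 = 361
n = (1 + sqrt(361))/2 = (1 + 19)/2 = 10


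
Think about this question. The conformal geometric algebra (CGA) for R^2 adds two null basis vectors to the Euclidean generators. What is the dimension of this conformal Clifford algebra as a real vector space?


The conformal model of R^2 uses Cl(3,1): the 2 Euclidean generators plus two extra orthogonal generators e+ (e+^2 = +1) and e- (e-^2 = -1), from which the null vectors e0, einf are built.
Number of generators m = 2 + 2 = 4.
dim Cl(p,q) = 2^m = 2^4 = 16


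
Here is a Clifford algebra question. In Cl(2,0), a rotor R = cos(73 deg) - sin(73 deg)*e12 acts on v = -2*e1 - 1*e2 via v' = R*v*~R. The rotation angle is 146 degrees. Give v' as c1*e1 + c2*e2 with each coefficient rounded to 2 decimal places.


Rotor R = cos(73deg) - sin(73deg)*e12
Rotation angle theta = 2 * 73 = 146 degrees
v' = R*v*~R rotates v by theta.
cos(146deg) = -0.8290, sin(146deg) = 0.5592
v'_1 = -2*cos(146deg) - (-1)*sin(146deg)
= -2*(-0.8290) - (-1)*0.5592
= 2.22
v'_2 = -2*sin(146deg) + (-1)*cos(146deg)
= -2*0.5592 + (-1)*(-0.8290)
= -0.29
v' = 2.22*e1 - 0.29*e2


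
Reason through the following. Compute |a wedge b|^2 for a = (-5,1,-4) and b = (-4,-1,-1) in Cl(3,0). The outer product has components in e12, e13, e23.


a wedge b = (a1*b2 - a2*b1)*e12 + (a1*b3 - a3*b1)*e13 + (a2*b3 - a3*b2)*e23
e12 coeff: (-5)*(-1) - 1*(-4) = 5 - (-4) = 9
e13 coeff: (-5)*(-1) - (-4)*(-4) = 5 - 16 = -11
e23 coeff: 1*(-1) - (-4)*(-1) = -1 - 4 = -5
|a wedge b|^2 = 9^2 + (-11)^2 + (-5)^2
= 81 + 121 + 25
= 227


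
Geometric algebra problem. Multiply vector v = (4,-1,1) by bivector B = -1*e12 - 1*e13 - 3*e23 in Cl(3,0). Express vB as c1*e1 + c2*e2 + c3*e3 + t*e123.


vB has grade-1 (vector) and grade-3 (trivector) parts: vB = (v _| B) + (v ^ B).
Vector part <vB>_1:
  e1: -v2*b12 - v3*b13 = -(-1)*(-1) - (1)*(-1) = 0
  e2: v1*b12 - v3*b23 = (4)*(-1) - (1)*(-3) = -1
  e3: v1*b13 + v2*b23 = (4)*(-1) + (-1)*(-3) = -1
Trivector part <vB>_3:
  e123: v1*b23 - v2*b13 + v3*b12 = (4)*(-3) - (-1)*(-1) + (1)*(-1) = -14
vB = 0*e1 - 1*e2 - 1*e3 - 14*e123


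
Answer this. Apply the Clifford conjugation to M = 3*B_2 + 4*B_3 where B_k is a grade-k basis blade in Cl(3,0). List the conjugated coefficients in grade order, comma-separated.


Clifford conjugate sign for grade k: (-1)^(k(k+1)/2)
Grade 2: (-1)^(2*3/2) = (-1)^3 = -1, coeff 3 -> -3
Grade 3: (-1)^(3*4/2) = (-1)^6 = 1, coeff 4 -> 4
Conjugated coefficients: -3, 4


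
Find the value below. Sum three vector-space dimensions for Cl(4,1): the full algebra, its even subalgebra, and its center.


n = 4 + 1 = 5
Total dim = 2^5 = 32
Even subalgebra dim = 2^4 = 16
n is odd, so center dim = 2
Sum = 32 + 16 + 2 = 50


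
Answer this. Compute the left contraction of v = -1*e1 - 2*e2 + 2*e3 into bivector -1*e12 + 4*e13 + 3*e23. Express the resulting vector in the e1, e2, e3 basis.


Left contraction v _| B = <vB>_1 (grade-1 part of the geometric product vB).
Using e1_|e12 = e2, e2_|e12 = -e1, e1_|e13 = e3, e3_|e13 = -e1, e2_|e23 = e3, e3_|e23 = -e2:
e1 coeff: -v2*b12 - v3*b13 = -(-2)*(-1) - (2)*(4) = -10
e2 coeff: v1*b12 - v3*b23 = (-1)*(-1) - (2)*(3) = -5
e3 coeff: v1*b13 + v2*b23 = (-1)*(4) + (-2)*(3) = -10
v _| B = -10*e1 - 5*e2 - 10*e3


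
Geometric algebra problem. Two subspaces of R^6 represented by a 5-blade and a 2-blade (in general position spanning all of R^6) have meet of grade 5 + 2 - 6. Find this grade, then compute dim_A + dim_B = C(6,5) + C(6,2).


Meet grade = grade(A) + grade(B) - n
= 5 + 2 - 6 = 1
C(6,5) = 6
C(6,2) = 15
dim_A + dim_B = 6 + 15 = 21


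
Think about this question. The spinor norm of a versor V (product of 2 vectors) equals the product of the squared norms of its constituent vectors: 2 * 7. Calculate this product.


Spinor norm N(V) = |v1|^2 * |v2|^2 * ... * |v2|^2
= 2 * 7
Running product: 2, 14
N(V) = 14


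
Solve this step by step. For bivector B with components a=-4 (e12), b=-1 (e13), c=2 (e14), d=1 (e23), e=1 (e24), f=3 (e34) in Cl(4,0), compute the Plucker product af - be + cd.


Plucker relation: af - be + cd
a*f = (-4)*3 = -12
b*e = (-1)*1 = -1
c*d = 2*1 = 2
af - be + cd = -12 - (-1) + 2
= -9


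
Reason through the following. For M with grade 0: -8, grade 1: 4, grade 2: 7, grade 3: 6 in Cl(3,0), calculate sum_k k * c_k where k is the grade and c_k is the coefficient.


Grade-weighted sum = sum of grade_k * coefficient_k
0*(-8) = 0
1*4 = 4
2*7 = 14
3*6 = 18
Total = 0 + 4 + 14 + 18 = 36


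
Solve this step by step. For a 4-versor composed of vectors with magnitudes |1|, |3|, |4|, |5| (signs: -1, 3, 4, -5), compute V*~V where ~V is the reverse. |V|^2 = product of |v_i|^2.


Each vector v_i has |v_i|^2 = s_i^2
Squared scales: (-1)^2 = 1, 3^2 = 9, 4^2 = 16, (-5)^2 = 25
|V|^2 = 1 * 9 * 16 * 25
= 3600


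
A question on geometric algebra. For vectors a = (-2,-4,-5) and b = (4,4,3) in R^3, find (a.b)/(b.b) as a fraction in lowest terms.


Projection coefficient = (a . b) / (b . b)
a . b = (-2)*4 + (-4)*4 + (-5)*3
= -8 + (-16) + (-15) = -39
b . b = 4^2 + 4^2 + 3^2
= 16 + 16 + 9 = 41
Coefficient = -39/41
In lowest terms: -39/41


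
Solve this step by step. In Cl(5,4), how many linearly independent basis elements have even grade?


Even subalgebra dimension = 2^(n-1)
n = 5 + 4 = 9
2^(9 - 1) = 2^8 = 256
Verification: sum of C(9,k) for even k = 1 + 36 + 126 + 84 + 9 = 256
Result = 256


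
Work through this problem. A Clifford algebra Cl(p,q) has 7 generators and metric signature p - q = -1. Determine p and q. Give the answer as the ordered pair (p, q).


We need p + q = 7 and p - q = -1.
Adding: 2p = 7 + (-1) = 6, so p = 3.
Then q = 7 - 3 = 4.
(p, q) = (3, 4)


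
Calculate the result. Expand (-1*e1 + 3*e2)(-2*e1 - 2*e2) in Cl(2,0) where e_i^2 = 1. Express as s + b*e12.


Expand: (-1*e1 + 3*e2)(-2*e1 - 2*e2)
= (-1)*(-2)*e1e1 + (-1)*(-2)*e1e2 + 3*(-2)*e2e1 + 3*(-2)*e2e2
Using e1^2 = e2^2 = 1, e2e1 = -e1e2:
Scalar part s = (-1)*(-2) + 3*(-2) = 2 + (-6) = -4
Bivector part b = (-1)*(-2) - 3*(-2) = 2 - (-6) = 8
uv = -4 + 8*e12


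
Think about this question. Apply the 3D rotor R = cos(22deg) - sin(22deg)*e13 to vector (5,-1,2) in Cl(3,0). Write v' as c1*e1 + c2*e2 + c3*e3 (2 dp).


Rotor R = cos(22deg) - sin(22deg)*e13
Rotation angle theta = 2 * 22 = 44 degrees in the e13 plane (e1 -> e3).
The component perpendicular to the plane (e2) is invariant: v'_2 = v2 = -1.00
cos(44deg) = 0.7193, sin(44deg) = 0.6947
v'_1 = v1*cos(theta) - v3*sin(theta) = 5*0.7193 - 2*0.6947 = 2.21
v'_3 = v1*sin(theta) + v3*cos(theta) = 5*0.6947 + 2*0.7193 = 4.91
v' = 2.21*e1 - 1.00*e2 + 4.91*e3


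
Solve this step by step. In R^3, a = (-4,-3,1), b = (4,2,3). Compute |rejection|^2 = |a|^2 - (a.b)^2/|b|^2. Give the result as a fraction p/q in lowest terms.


|a|^2 = (-4)^2 + (-3)^2 + 1^2 = 26
|b|^2 = 4^2 + 2^2 + 3^2 = 29
a . b = (-4)*4 + (-3)*2 + 1*3 = -19
(a.b)^2 = (-19)^2 = 361
|rej|^2 = 26 - 361/29
= (754 - 361)/29
= 393/29
In lowest terms: 393/29


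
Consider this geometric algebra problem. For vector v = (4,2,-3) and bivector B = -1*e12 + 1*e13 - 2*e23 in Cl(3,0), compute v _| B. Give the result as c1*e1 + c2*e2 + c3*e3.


Left contraction v _| B = <vB>_1 (grade-1 part of the geometric product vB).
Using e1_|e12 = e2, e2_|e12 = -e1, e1_|e13 = e3, e3_|e13 = -e1, e2_|e23 = e3, e3_|e23 = -e2:
e1 coeff: -v2*b12 - v3*b13 = -(2)*(-1) - (-3)*(1) = 5
e2 coeff: v1*b12 - v3*b23 = (4)*(-1) - (-3)*(-2) = -10
e3 coeff: v1*b13 + v2*b23 = (4)*(1) + (2)*(-2) = 0
v _| B = 5*e1 - 10*e2 + 0*e3


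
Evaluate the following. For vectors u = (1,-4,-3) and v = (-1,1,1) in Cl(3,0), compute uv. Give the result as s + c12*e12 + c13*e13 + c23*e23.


In Cl(3,0): e_i^2 = 1, e_ie_j = -e_je_i for i != j.
Scalar part = u . v = 1*(-1) + (-4)*1 + (-3)*1
= -1 + (-4) + (-3) = -8
e12 coeff = 1*1 - (-4)*(-1) = 1 - 4 = -3
e13 coeff = 1*1 - (-3)*(-1) = 1 - 3 = -2
e23 coeff = (-4)*1 - (-3)*1 = -4 - (-3) = -1
uv = -8 - 3*e12 - 2*e13 - 1*e23


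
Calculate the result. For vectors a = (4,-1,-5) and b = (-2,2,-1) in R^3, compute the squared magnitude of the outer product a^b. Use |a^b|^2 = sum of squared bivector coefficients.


a wedge b = (a1*b2 - a2*b1)*e12 + (a1*b3 - a3*b1)*e13 + (a2*b3 - a3*b2)*e23
e12 coeff: 4*2 - (-1)*(-2) = 8 - 2 = 6
e13 coeff: 4*(-1) - (-5)*(-2) = -4 - 10 = -14
e23 coeff: (-1)*(-1) - (-5)*2 = 1 - (-10) = 11
|a wedge b|^2 = 6^2 + (-14)^2 + 11^2
= 36 + 196 + 121
= 353


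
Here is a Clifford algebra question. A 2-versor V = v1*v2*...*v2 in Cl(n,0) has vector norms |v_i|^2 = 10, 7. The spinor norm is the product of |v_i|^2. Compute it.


Spinor norm N(V) = |v1|^2 * |v2|^2 * ... * |v2|^2
= 10 * 7
Running product: 10, 70
N(V) = 70


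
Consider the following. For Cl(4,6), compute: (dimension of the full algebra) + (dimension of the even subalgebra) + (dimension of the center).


n = 4 + 6 = 10
Total dim = 2^10 = 1024
Even subalgebra dim = 2^9 = 512
n is even, so center dim = 1
Sum = 1024 + 512 + 1 = 1537


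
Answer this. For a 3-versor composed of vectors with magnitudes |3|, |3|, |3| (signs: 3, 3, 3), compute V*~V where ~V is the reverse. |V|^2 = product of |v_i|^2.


Each vector v_i has |v_i|^2 = s_i^2
Squared scales: 3^2 = 9, 3^2 = 9, 3^2 = 9
|V|^2 = 9 * 9 * 9
= 729


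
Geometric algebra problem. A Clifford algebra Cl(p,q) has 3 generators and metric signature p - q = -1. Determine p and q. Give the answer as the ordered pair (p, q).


We need p + q = 3 and p - q = -1.
Adding: 2p = 3 + (-1) = 2, so p = 1.
Then q = 3 - 1 = 2.
(p, q) = (1, 2)


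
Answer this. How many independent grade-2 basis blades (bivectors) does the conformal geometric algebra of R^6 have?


The conformal model of R^6 uses Cl(7,1) with m = 6 + 2 = 8 generators.
Number of grade-2 blades = C(m, 2) = C(8, 2)
= 8*7/2 = 28


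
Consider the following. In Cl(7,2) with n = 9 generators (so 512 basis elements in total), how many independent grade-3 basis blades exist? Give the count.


Number of grade-k basis blades in Cl(p,q) with n = p + q is C(n, k).
n = 7 + 2 = 9
C(9, 3) = 9! / (3! * 6!)
= 362880 / (6 * 720)
= 84


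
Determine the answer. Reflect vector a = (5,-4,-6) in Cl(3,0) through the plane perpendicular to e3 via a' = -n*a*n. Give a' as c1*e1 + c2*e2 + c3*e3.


Reflection formula: a' = -n*a*n, with n = e3 (unit vector, n^2 = 1).
For reflection through hyperplane perp to e3:
The component along e3 flips sign, others stay.
a = (5, -4, -6)
a' = (5, -4, 6)
a' = 5*e1 - 4*e2 + 6*e3


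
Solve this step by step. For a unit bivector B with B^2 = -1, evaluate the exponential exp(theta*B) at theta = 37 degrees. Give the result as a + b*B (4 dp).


For a unit bivector B with B^2 = -1, the exponential series gives
e^(theta*B) = cos(theta) + sin(theta)*B (the GA analogue of Euler's formula).
theta = 37 degrees = 0.645772 rad
cos(37 deg) = 0.7986
sin(37 deg) = 0.6018
exp(theta*B) = 0.7986 + 0.6018*B


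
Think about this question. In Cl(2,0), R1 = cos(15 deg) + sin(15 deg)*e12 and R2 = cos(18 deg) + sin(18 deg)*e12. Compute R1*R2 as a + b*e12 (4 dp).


Same-plane rotors commute and their half-angles add:
R1*R2 = cos(a1 + a2) + sin(a1 + a2)*e12.
a1 + a2 = 15 + 18 = 33 deg
cos(33 deg) = 0.8387
sin(33 deg) = 0.5446
R1*R2 = 0.8387 + 0.5446*e12


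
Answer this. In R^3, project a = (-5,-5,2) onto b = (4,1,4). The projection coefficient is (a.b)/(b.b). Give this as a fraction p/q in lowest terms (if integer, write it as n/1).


Projection coefficient = (a . b) / (b . b)
a . b = (-5)*4 + (-5)*1 + 2*4
= -20 + (-5) + 8 = -17
b . b = 4^2 + 1^2 + 4^2
= 16 + 1 + 16 = 33
Coefficient = -17/33
In lowest terms: -17/33


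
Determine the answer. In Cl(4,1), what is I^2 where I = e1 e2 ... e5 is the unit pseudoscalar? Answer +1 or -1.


The pseudoscalar I = e1...e_n (product of all n generators) of Cl(p,q) satisfies I^2 = (-1)^(q + n(n-1)/2).
p = 4, q = 1, n = p + q = 5
n(n-1)/2 = 5 * 4 / 2 = 10
Exponent = q + n(n-1)/2 = 1 + 10 = 11
I^2 = (-1)^11 = -1


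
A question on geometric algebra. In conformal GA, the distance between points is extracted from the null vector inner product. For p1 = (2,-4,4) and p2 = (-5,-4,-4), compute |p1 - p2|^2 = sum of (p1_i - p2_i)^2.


p1 - p2 = (7, 0, 8)
|p1 - p2|^2 = 7^2 + 0^2 + 8^2
= 49 + 0 + 64
= 113


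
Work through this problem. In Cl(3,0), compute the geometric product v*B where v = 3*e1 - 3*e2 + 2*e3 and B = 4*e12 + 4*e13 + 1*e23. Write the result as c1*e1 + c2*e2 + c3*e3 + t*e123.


vB has grade-1 (vector) and grade-3 (trivector) parts: vB = (v _| B) + (v ^ B).
Vector part <vB>_1:
  e1: -v2*b12 - v3*b13 = -(-3)*(4) - (2)*(4) = 4
  e2: v1*b12 - v3*b23 = (3)*(4) - (2)*(1) = 10
  e3: v1*b13 + v2*b23 = (3)*(4) + (-3)*(1) = 9
Trivector part <vB>_3:
  e123: v1*b23 - v2*b13 + v3*b12 = (3)*(1) - (-3)*(4) + (2)*(4) = 23
vB = 4*e1 + 10*e2 + 9*e3 + 23*e123


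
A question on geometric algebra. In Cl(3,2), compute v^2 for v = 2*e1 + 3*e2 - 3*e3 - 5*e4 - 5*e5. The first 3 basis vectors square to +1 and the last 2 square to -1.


v^2 = sum of c_i^2 * e_i^2
Positive signature terms (e_i^2 = +1): 2^2 + 3^2 + (-3)^2 = 22
Negative signature terms (e_j^2 = -1): (-5)^2 + (-5)^2 = 50
v^2 = 22 - 50 = -28


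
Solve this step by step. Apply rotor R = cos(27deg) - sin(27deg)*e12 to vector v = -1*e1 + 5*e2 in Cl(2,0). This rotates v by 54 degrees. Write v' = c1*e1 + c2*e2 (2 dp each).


Rotor R = cos(27deg) - sin(27deg)*e12
Rotation angle theta = 2 * 27 = 54 degrees
v' = R*v*~R rotates v by theta.
cos(54deg) = 0.5878, sin(54deg) = 0.8090
v'_1 = -1*cos(54deg) - 5*sin(54deg)
= -1*0.5878 - 5*0.8090
= -4.63
v'_2 = -1*sin(54deg) + 5*cos(54deg)
= -1*0.8090 + 5*0.5878
= 2.13
v' = -4.63*e1 + 2.13*e2


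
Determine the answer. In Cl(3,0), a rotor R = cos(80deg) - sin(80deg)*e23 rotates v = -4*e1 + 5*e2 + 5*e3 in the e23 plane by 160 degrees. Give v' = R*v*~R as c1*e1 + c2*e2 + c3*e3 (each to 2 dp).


Rotor R = cos(80deg) - sin(80deg)*e23
Rotation angle theta = 2 * 80 = 160 degrees in the e23 plane (e2 -> e3).
The component perpendicular to the plane (e1) is invariant: v'_1 = v1 = -4.00
cos(160deg) = -0.9397, sin(160deg) = 0.3420
v'_2 = v2*cos(theta) - v3*sin(theta) = 5*(-0.9397) - 5*0.3420 = -6.41
v'_3 = v2*sin(theta) + v3*cos(theta) = 5*0.3420 + 5*(-0.9397) = -2.99
v' = -4.00*e1 - 6.41*e2 - 2.99*e3


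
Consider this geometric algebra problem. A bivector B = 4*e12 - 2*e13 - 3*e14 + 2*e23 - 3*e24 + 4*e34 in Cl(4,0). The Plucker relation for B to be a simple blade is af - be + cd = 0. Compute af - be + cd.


Plucker relation: af - be + cd
a*f = 4*4 = 16
b*e = (-2)*(-3) = 6
c*d = (-3)*2 = -6
af - be + cd = 16 - 6 + (-6)
= 4


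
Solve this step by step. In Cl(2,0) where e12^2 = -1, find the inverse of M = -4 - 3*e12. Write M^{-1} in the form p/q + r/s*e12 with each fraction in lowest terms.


M = -4 - 3*e12, where e12^2 = -1.
Since M commutes with its reverse ~M = a - b*e12, M * ~M = a^2 - b^2*e12^2 = a^2 + b^2.
So M^{-1} = ~M / (a^2 + b^2) = (a - b*e12)/(a^2 + b^2).
a^2 + b^2 = 16 + 9 = 25
Scalar part = -4/25 = -4/25
Bivector coeff = 3/25 = 3/25
M^{-1} = -4/25 + 3/25*e12


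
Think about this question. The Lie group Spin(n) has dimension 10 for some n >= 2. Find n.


dim Spin(n) = dim so(n) = n(n-1)/2.
Solve n(n-1)/2 = 10, i.e. n^2 - n - 20 = 0.
Discriminant = 1 + 8*10 = 81
n = (1 + sqrt(81))/2 = (1 + 9)/2 = 5


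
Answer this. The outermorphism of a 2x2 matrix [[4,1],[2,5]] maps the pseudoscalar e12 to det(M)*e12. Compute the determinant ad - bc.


The outermorphism of a linear map f sends e1^e2 to f(e1)^f(e2).
f(e1) = 4*e1 + 2*e2
f(e2) = 1*e1 + 5*e2
f(e1) ^ f(e2) = (4*e1 + 2*e2) ^ (1*e1 + 5*e2)
= 4*5*e12 + 2*1*e21
= (20 - 2)*e12
= 18*e12
Coefficient = 18


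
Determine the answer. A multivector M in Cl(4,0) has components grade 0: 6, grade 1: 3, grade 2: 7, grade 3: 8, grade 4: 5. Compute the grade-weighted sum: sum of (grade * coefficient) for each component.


Grade-weighted sum = sum of grade_k * coefficient_k
0*6 = 0
1*3 = 3
2*7 = 14
3*8 = 24
4*5 = 20
Total = 0 + 3 + 14 + 24 + 20 = 61


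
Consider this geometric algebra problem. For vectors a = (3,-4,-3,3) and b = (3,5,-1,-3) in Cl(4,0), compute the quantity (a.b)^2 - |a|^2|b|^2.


a . b = 3*3 + (-4)*5 + (-3)*(-1) + 3*(-3)
= 9 + (-20) + 3 + (-9) = -17
|a|^2 = 3^2 + (-4)^2 + (-3)^2 + 3^2 = 43
|b|^2 = 3^2 + 5^2 + (-1)^2 + (-3)^2 = 44
(a.b)^2 = (-17)^2 = 289
|a|^2 * |b|^2 = 43 * 44 = 1892
Result = 289 - 1892 = -1603


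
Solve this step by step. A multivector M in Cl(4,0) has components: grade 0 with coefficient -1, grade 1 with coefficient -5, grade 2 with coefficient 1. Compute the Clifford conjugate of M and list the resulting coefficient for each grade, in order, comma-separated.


Clifford conjugate sign for grade k: (-1)^(k(k+1)/2)
Grade 0: (-1)^(0*1/2) = (-1)^0 = 1, coeff -1 -> -1
Grade 1: (-1)^(1*2/2) = (-1)^1 = -1, coeff -5 -> 5
Grade 2: (-1)^(2*3/2) = (-1)^3 = -1, coeff 1 -> -1
Conjugated coefficients: -1, 5, -1


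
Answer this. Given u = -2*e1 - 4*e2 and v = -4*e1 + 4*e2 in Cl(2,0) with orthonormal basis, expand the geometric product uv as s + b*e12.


Expand: (-2*e1 - 4*e2)(-4*e1 + 4*e2)
= (-2)*(-4)*e1e1 + (-2)*4*e1e2 + (-4)*(-4)*e2e1 + (-4)*4*e2e2
Using e1^2 = e2^2 = 1, e2e1 = -e1e2:
Scalar part s = (-2)*(-4) + (-4)*4 = 8 + (-16) = -8
Bivector part b = (-2)*4 - (-4)*(-4) = -8 - 16 = -24
uv = -8 - 24*e12


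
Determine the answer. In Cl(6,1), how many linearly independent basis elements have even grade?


Even subalgebra dimension = 2^(n-1)
n = 6 + 1 = 7
2^(7 - 1) = 2^6 = 64
Verification: sum of C(7,k) for even k = 1 + 21 + 35 + 7 = 64
Result = 64


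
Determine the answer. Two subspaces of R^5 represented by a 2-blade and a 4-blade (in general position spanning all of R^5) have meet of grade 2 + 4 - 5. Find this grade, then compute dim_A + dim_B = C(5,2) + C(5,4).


Meet grade = grade(A) + grade(B) - n
= 2 + 4 - 5 = 1
C(5,2) = 10
C(5,4) = 5
dim_A + dim_B = 10 + 5 = 15


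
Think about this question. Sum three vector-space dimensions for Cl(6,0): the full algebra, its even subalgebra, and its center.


n = 6 + 0 = 6
Total dim = 2^6 = 64
Even subalgebra dim = 2^5 = 32
n is even, so center dim = 1
Sum = 64 + 32 + 1 = 97


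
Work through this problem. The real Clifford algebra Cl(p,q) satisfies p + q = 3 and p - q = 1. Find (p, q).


We need p + q = 3 and p - q = 1.
Adding: 2p = 3 + 1 = 4, so p = 2.
Then q = 3 - 2 = 1.
(p, q) = (2, 1)


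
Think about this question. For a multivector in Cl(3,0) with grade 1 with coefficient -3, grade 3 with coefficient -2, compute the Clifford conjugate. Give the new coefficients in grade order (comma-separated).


Clifford conjugate sign for grade k: (-1)^(k(k+1)/2)
Grade 1: (-1)^(1*2/2) = (-1)^1 = -1, coeff -3 -> 3
Grade 3: (-1)^(3*4/2) = (-1)^6 = 1, coeff -2 -> -2
Conjugated coefficients: 3, -2


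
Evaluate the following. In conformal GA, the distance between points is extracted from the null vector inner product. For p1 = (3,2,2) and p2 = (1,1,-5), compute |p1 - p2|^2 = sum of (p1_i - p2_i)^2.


p1 - p2 = (2, 1, 7)
|p1 - p2|^2 = 2^2 + 1^2 + 7^2
= 4 + 1 + 49
= 54


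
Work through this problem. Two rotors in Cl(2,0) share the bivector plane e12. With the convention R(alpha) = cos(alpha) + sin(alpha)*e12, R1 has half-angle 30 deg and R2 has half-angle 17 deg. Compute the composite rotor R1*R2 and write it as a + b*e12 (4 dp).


Same-plane rotors commute and their half-angles add:
R1*R2 = cos(a1 + a2) + sin(a1 + a2)*e12.
a1 + a2 = 30 + 17 = 47 deg
cos(47 deg) = 0.6820
sin(47 deg) = 0.7314
R1*R2 = 0.6820 + 0.7314*e12


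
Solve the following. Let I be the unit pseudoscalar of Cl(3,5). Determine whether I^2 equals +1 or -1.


The pseudoscalar I = e1...e_n (product of all n generators) of Cl(p,q) satisfies I^2 = (-1)^(q + n(n-1)/2).
p = 3, q = 5, n = p + q = 8
n(n-1)/2 = 8 * 7 / 2 = 28
Exponent = q + n(n-1)/2 = 5 + 28 = 33
I^2 = (-1)^33 = -1


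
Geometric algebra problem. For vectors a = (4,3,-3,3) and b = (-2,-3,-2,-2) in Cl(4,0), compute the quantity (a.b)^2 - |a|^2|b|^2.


a . b = 4*(-2) + 3*(-3) + (-3)*(-2) + 3*(-2)
= -8 + (-9) + 6 + (-6) = -17
|a|^2 = 4^2 + 3^2 + (-3)^2 + 3^2 = 43
|b|^2 = (-2)^2 + (-3)^2 + (-2)^2 + (-2)^2 = 21
(a.b)^2 = (-17)^2 = 289
|a|^2 * |b|^2 = 43 * 21 = 903
Result = 289 - 903 = -614


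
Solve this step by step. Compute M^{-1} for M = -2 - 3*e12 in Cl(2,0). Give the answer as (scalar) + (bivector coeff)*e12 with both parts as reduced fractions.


M = -2 - 3*e12, where e12^2 = -1.
Since M commutes with its reverse ~M = a - b*e12, M * ~M = a^2 - b^2*e12^2 = a^2 + b^2.
So M^{-1} = ~M / (a^2 + b^2) = (a - b*e12)/(a^2 + b^2).
a^2 + b^2 = 4 + 9 = 13
Scalar part = -2/13 = -2/13
Bivector coeff = 3/13 = 3/13
M^{-1} = -2/13 + 3/13*e12


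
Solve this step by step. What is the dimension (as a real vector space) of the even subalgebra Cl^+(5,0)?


Even subalgebra dimension = 2^(n-1)
n = 5 + 0 = 5
2^(5 - 1) = 2^4 = 16
Verification: sum of C(5,k) for even k = 1 + 10 + 5 = 16
Result = 16


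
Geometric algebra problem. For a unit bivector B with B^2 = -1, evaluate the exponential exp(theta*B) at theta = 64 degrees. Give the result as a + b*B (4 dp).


For a unit bivector B with B^2 = -1, the exponential series gives
e^(theta*B) = cos(theta) + sin(theta)*B (the GA analogue of Euler's formula).
theta = 64 degrees = 1.117011 rad
cos(64 deg) = 0.4384
sin(64 deg) = 0.8988
exp(theta*B) = 0.4384 + 0.8988*B


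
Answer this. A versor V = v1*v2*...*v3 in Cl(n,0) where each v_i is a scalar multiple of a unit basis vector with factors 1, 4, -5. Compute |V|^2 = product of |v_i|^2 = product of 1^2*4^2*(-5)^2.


Each vector v_i has |v_i|^2 = s_i^2
Squared scales: 1^2 = 1, 4^2 = 16, (-5)^2 = 25
|V|^2 = 1 * 16 * 25
= 400


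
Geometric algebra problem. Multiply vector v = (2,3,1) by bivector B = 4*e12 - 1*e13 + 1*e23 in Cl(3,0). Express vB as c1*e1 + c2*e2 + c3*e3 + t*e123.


vB has grade-1 (vector) and grade-3 (trivector) parts: vB = (v _| B) + (v ^ B).
Vector part <vB>_1:
  e1: -v2*b12 - v3*b13 = -(3)*(4) - (1)*(-1) = -11
  e2: v1*b12 - v3*b23 = (2)*(4) - (1)*(1) = 7
  e3: v1*b13 + v2*b23 = (2)*(-1) + (3)*(1) = 1
Trivector part <vB>_3:
  e123: v1*b23 - v2*b13 + v3*b12 = (2)*(1) - (3)*(-1) + (1)*(4) = 9
vB = -11*e1 + 7*e2 + 1*e3 + 9*e123


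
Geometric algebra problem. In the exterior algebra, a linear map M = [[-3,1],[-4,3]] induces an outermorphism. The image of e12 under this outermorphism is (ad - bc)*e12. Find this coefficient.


The outermorphism of a linear map f sends e1^e2 to f(e1)^f(e2).
f(e1) = -3*e1 - 4*e2
f(e2) = 1*e1 + 3*e2
f(e1) ^ f(e2) = (-3*e1 - 4*e2) ^ (1*e1 + 3*e2)
= (-3)*3*e12 + (-4)*1*e21
= (-9 - (-4))*e12
= -5*e12
Coefficient = -5


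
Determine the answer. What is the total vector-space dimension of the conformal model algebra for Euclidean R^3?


The conformal model of R^3 uses Cl(4,1): the 3 Euclidean generators plus two extra orthogonal generators e+ (e+^2 = +1) and e- (e-^2 = -1), from which the null vectors e0, einf are built.
Number of generators m = 3 + 2 = 5.
dim Cl(p,q) = 2^m = 2^5 = 32


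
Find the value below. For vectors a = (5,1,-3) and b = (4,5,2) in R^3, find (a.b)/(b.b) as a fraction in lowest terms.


Projection coefficient = (a . b) / (b . b)
a . b = 5*4 + 1*5 + (-3)*2
= 20 + 5 + (-6) = 19
b . b = 4^2 + 5^2 + 2^2
= 16 + 25 + 4 = 45
Coefficient = 19/45
In lowest terms: 19/45


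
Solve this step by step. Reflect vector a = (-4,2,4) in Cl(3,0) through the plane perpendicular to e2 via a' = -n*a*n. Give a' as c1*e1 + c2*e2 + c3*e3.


Reflection formula: a' = -n*a*n, with n = e2 (unit vector, n^2 = 1).
For reflection through hyperplane perp to e2:
The component along e2 flips sign, others stay.
a = (-4, 2, 4)
a' = (-4, -2, 4)
a' = -4*e1 - 2*e2 + 4*e3


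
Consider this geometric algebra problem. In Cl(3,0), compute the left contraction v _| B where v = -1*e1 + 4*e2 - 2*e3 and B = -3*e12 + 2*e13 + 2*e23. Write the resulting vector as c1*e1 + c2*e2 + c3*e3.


Left contraction v _| B = <vB>_1 (grade-1 part of the geometric product vB).
Using e1_|e12 = e2, e2_|e12 = -e1, e1_|e13 = e3, e3_|e13 = -e1, e2_|e23 = e3, e3_|e23 = -e2:
e1 coeff: -v2*b12 - v3*b13 = -(4)*(-3) - (-2)*(2) = 16
e2 coeff: v1*b12 - v3*b23 = (-1)*(-3) - (-2)*(2) = 7
e3 coeff: v1*b13 + v2*b23 = (-1)*(2) + (4)*(2) = 6
v _| B = 16*e1 + 7*e2 + 6*e3


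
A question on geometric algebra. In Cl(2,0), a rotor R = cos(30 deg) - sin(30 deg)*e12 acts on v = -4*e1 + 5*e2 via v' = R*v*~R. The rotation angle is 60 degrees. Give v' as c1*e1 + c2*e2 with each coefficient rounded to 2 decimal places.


Rotor R = cos(30deg) - sin(30deg)*e12
Rotation angle theta = 2 * 30 = 60 degrees
v' = R*v*~R rotates v by theta.
cos(60deg) = 0.5000, sin(60deg) = 0.8660
v'_1 = -4*cos(60deg) - 5*sin(60deg)
= -4*0.5000 - 5*0.8660
= -6.33
v'_2 = -4*sin(60deg) + 5*cos(60deg)
= -4*0.8660 + 5*0.5000
= -0.96
v' = -6.33*e1 - 0.96*e2


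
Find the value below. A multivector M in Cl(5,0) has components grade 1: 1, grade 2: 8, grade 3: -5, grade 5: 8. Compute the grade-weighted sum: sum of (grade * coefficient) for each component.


Grade-weighted sum = sum of grade_k * coefficient_k
1*1 = 1
2*8 = 16
3*(-5) = -15
5*8 = 40
Total = 1 + 16 + (-15) + 40 = 42


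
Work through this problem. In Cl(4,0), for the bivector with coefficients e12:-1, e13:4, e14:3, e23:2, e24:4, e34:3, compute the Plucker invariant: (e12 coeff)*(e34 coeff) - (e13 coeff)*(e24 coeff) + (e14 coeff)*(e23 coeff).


Plucker relation: af - be + cd
a*f = (-1)*3 = -3
b*e = 4*4 = 16
c*d = 3*2 = 6
af - be + cd = -3 - 16 + 6
= -13


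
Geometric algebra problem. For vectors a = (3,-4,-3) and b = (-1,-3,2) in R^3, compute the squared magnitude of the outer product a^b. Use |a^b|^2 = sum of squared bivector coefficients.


a wedge b = (a1*b2 - a2*b1)*e12 + (a1*b3 - a3*b1)*e13 + (a2*b3 - a3*b2)*e23
e12 coeff: 3*(-3) - (-4)*(-1) = -9 - 4 = -13
e13 coeff: 3*2 - (-3)*(-1) = 6 - 3 = 3
e23 coeff: (-4)*2 - (-3)*(-3) = -8 - 9 = -17
|a wedge b|^2 = (-13)^2 + 3^2 + (-17)^2
= 169 + 9 + 289
= 467


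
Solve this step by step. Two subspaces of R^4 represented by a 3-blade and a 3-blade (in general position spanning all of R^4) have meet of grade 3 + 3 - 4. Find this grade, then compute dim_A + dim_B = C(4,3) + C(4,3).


Meet grade = grade(A) + grade(B) - n
= 3 + 3 - 4 = 2
C(4,3) = 4
C(4,3) = 4
dim_A + dim_B = 4 + 4 = 8


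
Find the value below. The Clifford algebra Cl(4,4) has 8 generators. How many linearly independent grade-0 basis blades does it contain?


Number of grade-k basis blades in Cl(p,q) with n = p + q is C(n, k).
n = 4 + 4 = 8
C(8, 0) = 8! / (0! * 8!)
= 40320 / (1 * 40320)
= 1


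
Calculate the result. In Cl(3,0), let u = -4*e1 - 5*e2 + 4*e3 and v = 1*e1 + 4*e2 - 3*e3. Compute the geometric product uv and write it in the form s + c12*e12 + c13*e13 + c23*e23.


In Cl(3,0): e_i^2 = 1, e_ie_j = -e_je_i for i != j.
Scalar part = u . v = (-4)*1 + (-5)*4 + 4*(-3)
= -4 + (-20) + (-12) = -36
e12 coeff = (-4)*4 - (-5)*1 = -16 - (-5) = -11
e13 coeff = (-4)*(-3) - 4*1 = 12 - 4 = 8
e23 coeff = (-5)*(-3) - 4*4 = 15 - 16 = -1
uv = -36 - 11*e12 + 8*e13 - 1*e23


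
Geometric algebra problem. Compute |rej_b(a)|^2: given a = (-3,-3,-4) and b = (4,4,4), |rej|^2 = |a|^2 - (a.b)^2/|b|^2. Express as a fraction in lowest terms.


|a|^2 = (-3)^2 + (-3)^2 + (-4)^2 = 34
|b|^2 = 4^2 + 4^2 + 4^2 = 48
a . b = (-3)*4 + (-3)*4 + (-4)*4 = -40
(a.b)^2 = (-40)^2 = 1600
|rej|^2 = 34 - 1600/48
= (1632 - 1600)/48
= 32/48
In lowest terms: 2/3


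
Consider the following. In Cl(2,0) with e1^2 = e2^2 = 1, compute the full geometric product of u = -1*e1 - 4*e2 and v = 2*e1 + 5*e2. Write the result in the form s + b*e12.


Expand: (-1*e1 - 4*e2)(2*e1 + 5*e2)
= (-1)*2*e1e1 + (-1)*5*e1e2 + (-4)*2*e2e1 + (-4)*5*e2e2
Using e1^2 = e2^2 = 1, e2e1 = -e1e2:
Scalar part s = (-1)*2 + (-4)*5 = -2 + (-20) = -22
Bivector part b = (-1)*5 - (-4)*2 = -5 - (-8) = 3
uv = -22 + 3*e12


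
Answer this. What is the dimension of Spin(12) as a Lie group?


Spin(n) double-covers SO(n); both have Lie algebra so(n) of dimension n(n-1)/2.
n = 12
n(n-1) = 12 * 11 = 132
dim Spin(12) = 132/2 = 66


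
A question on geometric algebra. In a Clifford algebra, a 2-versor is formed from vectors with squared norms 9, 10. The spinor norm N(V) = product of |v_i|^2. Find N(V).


Spinor norm N(V) = |v1|^2 * |v2|^2 * ... * |v2|^2
= 9 * 10
Running product: 9, 90
N(V) = 90


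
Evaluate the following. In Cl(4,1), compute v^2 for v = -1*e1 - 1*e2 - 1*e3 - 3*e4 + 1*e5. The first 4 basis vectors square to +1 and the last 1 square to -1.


v^2 = sum of c_i^2 * e_i^2
Positive signature terms (e_i^2 = +1): (-1)^2 + (-1)^2 + (-1)^2 + (-3)^2 = 12
Negative signature terms (e_j^2 = -1): 1^2 = 1
v^2 = 12 - 1 = 11


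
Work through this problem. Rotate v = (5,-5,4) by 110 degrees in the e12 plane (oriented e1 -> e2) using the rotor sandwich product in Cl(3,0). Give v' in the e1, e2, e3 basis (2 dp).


Rotor R = cos(55deg) - sin(55deg)*e12
Rotation angle theta = 2 * 55 = 110 degrees in the e12 plane (e1 -> e2).
The component perpendicular to the plane (e3) is invariant: v'_3 = v3 = 4.00
cos(110deg) = -0.3420, sin(110deg) = 0.9397
v'_1 = v1*cos(theta) - v2*sin(theta) = 5*(-0.3420) - (-5)*0.9397 = 2.99
v'_2 = v1*sin(theta) + v2*cos(theta) = 5*0.9397 + (-5)*(-0.3420) = 6.41
v' = 2.99*e1 + 6.41*e2 + 4.00*e3


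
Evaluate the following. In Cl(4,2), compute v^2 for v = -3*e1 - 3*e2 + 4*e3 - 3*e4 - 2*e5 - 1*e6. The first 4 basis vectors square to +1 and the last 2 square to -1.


v^2 = sum of c_i^2 * e_i^2
Positive signature terms (e_i^2 = +1): (-3)^2 + (-3)^2 + 4^2 + (-3)^2 = 43
Negative signature terms (e_j^2 = -1): (-2)^2 + (-1)^2 = 5
v^2 = 43 - 5 = 38


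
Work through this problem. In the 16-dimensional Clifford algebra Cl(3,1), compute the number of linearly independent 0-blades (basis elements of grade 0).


Number of grade-k basis blades in Cl(p,q) with n = p + q is C(n, k).
n = 3 + 1 = 4
C(4, 0) = 4! / (0! * 4!)
= 24 / (1 * 24)
= 1


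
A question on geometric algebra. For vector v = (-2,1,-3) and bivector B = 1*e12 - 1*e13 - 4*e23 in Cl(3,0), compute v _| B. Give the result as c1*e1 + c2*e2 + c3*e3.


Left contraction v _| B = <vB>_1 (grade-1 part of the geometric product vB).
Using e1_|e12 = e2, e2_|e12 = -e1, e1_|e13 = e3, e3_|e13 = -e1, e2_|e23 = e3, e3_|e23 = -e2:
e1 coeff: -v2*b12 - v3*b13 = -(1)*(1) - (-3)*(-1) = -4
e2 coeff: v1*b12 - v3*b23 = (-2)*(1) - (-3)*(-4) = -14
e3 coeff: v1*b13 + v2*b23 = (-2)*(-1) + (1)*(-4) = -2
v _| B = -4*e1 - 14*e2 - 2*e3


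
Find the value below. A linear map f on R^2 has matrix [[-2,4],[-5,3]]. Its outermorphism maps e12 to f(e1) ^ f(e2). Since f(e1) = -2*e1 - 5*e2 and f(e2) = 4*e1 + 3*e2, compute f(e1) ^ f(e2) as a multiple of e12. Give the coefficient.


The outermorphism of a linear map f sends e1^e2 to f(e1)^f(e2).
f(e1) = -2*e1 - 5*e2
f(e2) = 4*e1 + 3*e2
f(e1) ^ f(e2) = (-2*e1 - 5*e2) ^ (4*e1 + 3*e2)
= (-2)*3*e12 + (-5)*4*e21
= (-6 - (-20))*e12
= 14*e12
Coefficient = 14


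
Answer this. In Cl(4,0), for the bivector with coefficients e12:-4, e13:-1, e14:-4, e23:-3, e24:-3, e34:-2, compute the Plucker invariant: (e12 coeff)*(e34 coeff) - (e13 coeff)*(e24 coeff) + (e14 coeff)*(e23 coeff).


Plucker relation: af - be + cd
a*f = (-4)*(-2) = 8
b*e = (-1)*(-3) = 3
c*d = (-4)*(-3) = 12
af - be + cd = 8 - 3 + 12
= 17


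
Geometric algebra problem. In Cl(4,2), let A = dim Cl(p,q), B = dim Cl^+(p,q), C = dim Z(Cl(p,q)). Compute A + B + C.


n = 4 + 2 = 6
Total dim = 2^6 = 64
Even subalgebra dim = 2^5 = 32
n is even, so center dim = 1
Sum = 64 + 32 + 1 = 97


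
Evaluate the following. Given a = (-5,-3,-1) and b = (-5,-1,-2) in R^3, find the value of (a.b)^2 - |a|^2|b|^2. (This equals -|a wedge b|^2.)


a . b = (-5)*(-5) + (-3)*(-1) + (-1)*(-2)
= 25 + 3 + 2 = 30
|a|^2 = (-5)^2 + (-3)^2 + (-1)^2 = 35
|b|^2 = (-5)^2 + (-1)^2 + (-2)^2 = 30
(a.b)^2 = 30^2 = 900
|a|^2 * |b|^2 = 35 * 30 = 1050
Result = 900 - 1050 = -150


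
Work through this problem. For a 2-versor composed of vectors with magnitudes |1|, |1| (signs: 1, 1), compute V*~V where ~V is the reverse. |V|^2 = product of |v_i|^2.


Each vector v_i has |v_i|^2 = s_i^2
Squared scales: 1^2 = 1, 1^2 = 1
|V|^2 = 1 * 1
= 1


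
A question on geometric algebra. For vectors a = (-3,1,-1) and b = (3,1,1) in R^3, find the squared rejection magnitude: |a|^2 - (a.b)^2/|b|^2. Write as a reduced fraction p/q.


|a|^2 = (-3)^2 + 1^2 + (-1)^2 = 11
|b|^2 = 3^2 + 1^2 + 1^2 = 11
a . b = (-3)*3 + 1*1 + (-1)*1 = -9
(a.b)^2 = (-9)^2 = 81
|rej|^2 = 11 - 81/11
= (121 - 81)/11
= 40/11
In lowest terms: 40/11


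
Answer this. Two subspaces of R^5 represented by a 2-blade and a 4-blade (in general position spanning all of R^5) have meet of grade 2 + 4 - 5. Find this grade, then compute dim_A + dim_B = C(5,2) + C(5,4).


Meet grade = grade(A) + grade(B) - n
= 2 + 4 - 5 = 1
C(5,2) = 10
C(5,4) = 5
dim_A + dim_B = 10 + 5 = 15


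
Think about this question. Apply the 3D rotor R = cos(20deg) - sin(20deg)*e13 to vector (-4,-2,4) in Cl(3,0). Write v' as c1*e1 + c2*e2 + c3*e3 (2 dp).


Rotor R = cos(20deg) - sin(20deg)*e13
Rotation angle theta = 2 * 20 = 40 degrees in the e13 plane (e1 -> e3).
The component perpendicular to the plane (e2) is invariant: v'_2 = v2 = -2.00
cos(40deg) = 0.7660, sin(40deg) = 0.6428
v'_1 = v1*cos(theta) - v3*sin(theta) = -4*0.7660 - 4*0.6428 = -5.64
v'_3 = v1*sin(theta) + v3*cos(theta) = -4*0.6428 + 4*0.7660 = 0.49
v' = -5.64*e1 - 2.00*e2 + 0.49*e3


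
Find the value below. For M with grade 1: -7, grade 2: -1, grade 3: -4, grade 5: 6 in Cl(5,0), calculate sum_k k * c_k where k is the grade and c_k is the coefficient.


Grade-weighted sum = sum of grade_k * coefficient_k
1*(-7) = -7
2*(-1) = -2
3*(-4) = -12
5*6 = 30
Total = -7 + (-2) + (-12) + 30 = 9


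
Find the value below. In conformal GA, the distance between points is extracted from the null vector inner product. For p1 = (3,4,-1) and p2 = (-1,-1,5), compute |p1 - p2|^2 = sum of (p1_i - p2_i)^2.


p1 - p2 = (4, 5, -6)
|p1 - p2|^2 = 4^2 + 5^2 + (-6)^2
= 16 + 25 + 36
= 77


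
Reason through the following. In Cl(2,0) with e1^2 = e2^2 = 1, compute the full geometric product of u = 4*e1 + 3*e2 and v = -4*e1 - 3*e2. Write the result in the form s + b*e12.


Expand: (4*e1 + 3*e2)(-4*e1 - 3*e2)
= 4*(-4)*e1e1 + 4*(-3)*e1e2 + 3*(-4)*e2e1 + 3*(-3)*e2e2
Using e1^2 = e2^2 = 1, e2e1 = -e1e2:
Scalar part s = 4*(-4) + 3*(-3) = -16 + (-9) = -25
Bivector part b = 4*(-3) - 3*(-4) = -12 - (-12) = 0
uv = -25 + 0*e12


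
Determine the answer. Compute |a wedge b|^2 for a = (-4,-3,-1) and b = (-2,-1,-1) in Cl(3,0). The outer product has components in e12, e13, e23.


a wedge b = (a1*b2 - a2*b1)*e12 + (a1*b3 - a3*b1)*e13 + (a2*b3 - a3*b2)*e23
e12 coeff: (-4)*(-1) - (-3)*(-2) = 4 - 6 = -2
e13 coeff: (-4)*(-1) - (-1)*(-2) = 4 - 2 = 2
e23 coeff: (-3)*(-1) - (-1)*(-1) = 3 - 1 = 2
|a wedge b|^2 = (-2)^2 + 2^2 + 2^2
= 4 + 4 + 4
= 12


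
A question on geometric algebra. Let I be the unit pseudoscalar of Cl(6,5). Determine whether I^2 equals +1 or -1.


The pseudoscalar I = e1...e_n (product of all n generators) of Cl(p,q) satisfies I^2 = (-1)^(q + n(n-1)/2).
p = 6, q = 5, n = p + q = 11
n(n-1)/2 = 11 * 10 / 2 = 55
Exponent = q + n(n-1)/2 = 5 + 55 = 60
I^2 = (-1)^60 = +1


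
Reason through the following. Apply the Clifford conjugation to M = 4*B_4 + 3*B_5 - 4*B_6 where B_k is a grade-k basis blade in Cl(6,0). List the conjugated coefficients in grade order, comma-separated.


Clifford conjugate sign for grade k: (-1)^(k(k+1)/2)
Grade 4: (-1)^(4*5/2) = (-1)^10 = 1, coeff 4 -> 4
Grade 5: (-1)^(5*6/2) = (-1)^15 = -1, coeff 3 -> -3
Grade 6: (-1)^(6*7/2) = (-1)^21 = -1, coeff -4 -> 4
Conjugated coefficients: 4, -3, 4
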